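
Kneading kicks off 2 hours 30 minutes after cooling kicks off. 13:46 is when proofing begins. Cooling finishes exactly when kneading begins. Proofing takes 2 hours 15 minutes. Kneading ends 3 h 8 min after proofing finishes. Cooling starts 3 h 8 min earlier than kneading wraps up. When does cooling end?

Proofing ends at 13:46 + 135 min = 16:01.
Kneading ends at 16:01 + 188 min = 19:09.
Cooling starts at 19:09 − 188 min = 16:01.
Kneading starts at 16:01 + 150 min = 18:31.
So cooling ends at 18:31.

18:31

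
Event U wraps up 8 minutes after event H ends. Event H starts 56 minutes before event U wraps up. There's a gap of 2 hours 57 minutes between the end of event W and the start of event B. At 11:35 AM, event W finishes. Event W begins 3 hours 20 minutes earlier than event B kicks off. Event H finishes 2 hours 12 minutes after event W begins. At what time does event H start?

Event B starts at 11:35 AM + 177 min = 2:32 PM.
Event W starts at 2:32 PM − 200 min = 11:12 AM.
Event H ends at 11:12 AM + 132 min = 1:24 PM.
Event U ends at 1:24 PM + 8 min = 1:32 PM.
Event H starts at 1:32 PM − 56 min = 12:36 PM.

12:36 PM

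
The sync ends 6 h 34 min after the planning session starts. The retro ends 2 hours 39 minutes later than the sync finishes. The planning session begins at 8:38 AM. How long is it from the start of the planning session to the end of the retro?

9 hours 13 minutes

The sync ends at 8:38 AM + 394 min = 3:12 PM.
The retro ends at 3:12 PM + 159 min = 5:51 PM.
From 8:38 AM to 5:51 PM is 9 hours 13 minutes.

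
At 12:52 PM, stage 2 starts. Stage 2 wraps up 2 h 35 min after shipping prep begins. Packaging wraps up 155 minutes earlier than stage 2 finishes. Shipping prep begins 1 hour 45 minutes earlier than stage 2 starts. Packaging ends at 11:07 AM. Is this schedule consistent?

Shipping prep starts at 12:52 PM − 105 min = 11:07 AM.
Stage 2 ends at 11:07 AM + 155 min = 1:42 PM.
Packaging ends at 1:42 PM − 155 min = 11:07 AM.
That matches the stated 11:07 AM, so the schedule is consistent.

Yes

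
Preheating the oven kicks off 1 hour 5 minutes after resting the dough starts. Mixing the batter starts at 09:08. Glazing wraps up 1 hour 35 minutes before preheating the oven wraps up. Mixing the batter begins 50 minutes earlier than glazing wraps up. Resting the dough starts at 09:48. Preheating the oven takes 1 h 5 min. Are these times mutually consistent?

No

Preheating the oven starts at 09:48 + 65 min = 10:53.
Preheating the oven ends at 10:53 + 65 min = 11:58.
Glazing ends at 11:58 − 95 min = 10:23.
Mixing the batter starts at 10:23 − 50 min = 09:33.
But mixing the batter is also said to start at 09:08 — a 25-minute conflict.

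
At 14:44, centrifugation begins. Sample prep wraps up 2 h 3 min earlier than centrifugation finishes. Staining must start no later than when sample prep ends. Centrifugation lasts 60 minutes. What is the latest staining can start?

13:41

Centrifugation ends at 14:44 + 60 min = 15:44.
Sample prep ends at 15:44 − 123 min = 13:41.
Staining is bounded by sample prep, so the latest it can start is 13:41.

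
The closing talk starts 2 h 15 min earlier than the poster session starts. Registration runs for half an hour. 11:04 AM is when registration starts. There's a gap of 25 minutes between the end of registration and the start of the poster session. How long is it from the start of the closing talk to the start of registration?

80 minutes

Registration ends at 11:04 AM + 30 min = 11:34 AM.
The poster session starts at 11:34 AM + 25 min = 11:59 AM.
The closing talk starts at 11:59 AM − 135 min = 9:44 AM.
From 9:44 AM to 11:04 AM is 80 minutes.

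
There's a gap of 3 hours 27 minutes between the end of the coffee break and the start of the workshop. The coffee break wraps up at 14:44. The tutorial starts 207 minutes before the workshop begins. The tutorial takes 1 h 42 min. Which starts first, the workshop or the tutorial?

the tutorial

The workshop starts at 14:44 + 207 min = 18:11.
The tutorial starts at 18:11 − 207 min = 14:44.
The workshop starts at 18:11 and the tutorial starts at 14:44, so the tutorial is first.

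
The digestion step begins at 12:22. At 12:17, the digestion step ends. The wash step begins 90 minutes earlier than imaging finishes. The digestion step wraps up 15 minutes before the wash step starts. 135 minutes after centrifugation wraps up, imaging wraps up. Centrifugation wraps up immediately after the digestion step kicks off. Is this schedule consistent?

No

Centrifugation ends at 12:22.
Imaging ends at 12:22 + 135 min = 14:37.
The wash step starts at 14:37 − 90 min = 13:07.
The digestion step ends at 13:07 − 15 min = 12:52.
But the digestion step is also said to end at 12:17 — a 35-minute conflict.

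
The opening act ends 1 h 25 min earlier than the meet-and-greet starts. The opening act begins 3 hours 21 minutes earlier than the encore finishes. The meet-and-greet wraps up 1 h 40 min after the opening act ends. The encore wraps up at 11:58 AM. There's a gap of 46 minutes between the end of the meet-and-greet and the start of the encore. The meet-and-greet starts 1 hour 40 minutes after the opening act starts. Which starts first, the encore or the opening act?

The opening act starts at 11:58 AM − 201 min = 8:37 AM.
The meet-and-greet starts at 8:37 AM + 100 min = 10:17 AM.
The opening act ends at 10:17 AM − 85 min = 8:52 AM.
The meet-and-greet ends at 8:52 AM + 100 min = 10:32 AM.
The encore starts at 10:32 AM + 46 min = 11:18 AM.
The encore starts at 11:18 AM and the opening act starts at 8:37 AM, so the opening act is first.

the opening act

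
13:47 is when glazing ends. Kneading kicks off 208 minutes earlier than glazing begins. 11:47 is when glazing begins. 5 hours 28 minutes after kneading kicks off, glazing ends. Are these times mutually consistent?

Yes

Kneading starts at 11:47 − 208 min = 08:19.
Glazing ends at 08:19 + 328 min = 13:47.
That matches the stated 13:47, so the schedule is consistent.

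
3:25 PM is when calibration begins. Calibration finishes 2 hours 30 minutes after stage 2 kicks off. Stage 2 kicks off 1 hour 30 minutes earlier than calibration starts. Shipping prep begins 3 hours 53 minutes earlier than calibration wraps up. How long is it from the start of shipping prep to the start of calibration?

2 hours 53 minutes

Stage 2 starts at 3:25 PM − 90 min = 1:55 PM.
Calibration ends at 1:55 PM + 150 min = 4:25 PM.
Shipping prep starts at 4:25 PM − 233 min = 12:32 PM.
From 12:32 PM to 3:25 PM is 2 hours 53 minutes.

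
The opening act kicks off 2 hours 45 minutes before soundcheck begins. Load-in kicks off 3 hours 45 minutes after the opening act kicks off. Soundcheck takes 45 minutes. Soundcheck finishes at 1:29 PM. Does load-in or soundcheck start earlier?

Soundcheck starts at 1:29 PM − 45 min = 12:44 PM.
The opening act starts at 12:44 PM − 165 min = 9:59 AM.
Load-in starts at 9:59 AM + 225 min = 1:44 PM.
Load-in starts at 1:44 PM and soundcheck starts at 12:44 PM, so soundcheck is first.

soundcheck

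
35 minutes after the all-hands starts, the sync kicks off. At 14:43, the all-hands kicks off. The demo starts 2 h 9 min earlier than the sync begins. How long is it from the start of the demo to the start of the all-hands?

The sync starts at 14:43 + 35 min = 15:18.
The demo starts at 15:18 − 129 min = 13:09.
From 13:09 to 14:43 is 1 h 34 min.

1 h 34 min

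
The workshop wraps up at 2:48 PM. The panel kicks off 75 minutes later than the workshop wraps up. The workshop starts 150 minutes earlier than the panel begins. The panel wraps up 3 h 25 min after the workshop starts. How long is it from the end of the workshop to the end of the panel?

The panel starts at 2:48 PM + 75 min = 4:03 PM.
The workshop starts at 4:03 PM − 150 min = 1:33 PM.
The panel ends at 1:33 PM + 205 min = 4:58 PM.
From 2:48 PM to 4:58 PM is 130 minutes.

130 minutes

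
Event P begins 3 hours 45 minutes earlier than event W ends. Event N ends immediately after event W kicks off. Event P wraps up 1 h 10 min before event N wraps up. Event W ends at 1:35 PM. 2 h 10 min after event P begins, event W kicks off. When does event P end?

10:50 AM

Event P starts at 1:35 PM − 225 min = 9:50 AM.
Event W starts at 9:50 AM + 130 min = 12:00 PM.
So event N ends at 12:00 PM.
Event P ends at 12:00 PM − 70 min = 10:50 AM.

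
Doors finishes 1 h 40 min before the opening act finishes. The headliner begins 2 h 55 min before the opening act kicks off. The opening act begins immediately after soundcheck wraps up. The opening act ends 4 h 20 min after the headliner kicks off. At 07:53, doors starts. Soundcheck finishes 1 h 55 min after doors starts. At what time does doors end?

Soundcheck ends at 07:53 + 115 min = 09:48.
So the opening act starts at 09:48.
The headliner starts at 09:48 − 175 min = 06:53.
The opening act ends at 06:53 + 260 min = 11:13.
Doors ends at 11:13 − 100 min = 09:33.

09:33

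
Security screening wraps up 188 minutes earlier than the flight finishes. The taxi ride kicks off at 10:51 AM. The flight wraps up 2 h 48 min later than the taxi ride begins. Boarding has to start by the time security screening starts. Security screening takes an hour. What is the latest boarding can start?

9:31 AM

The flight ends at 10:51 AM + 168 min = 1:39 PM.
Security screening ends at 1:39 PM − 188 min = 10:31 AM.
Security screening starts at 10:31 AM − 60 min = 9:31 AM.
Boarding is bounded by security screening, so the latest it can start is 9:31 AM.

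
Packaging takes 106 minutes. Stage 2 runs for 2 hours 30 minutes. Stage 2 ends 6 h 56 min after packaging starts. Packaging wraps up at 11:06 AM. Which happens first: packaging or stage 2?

packaging

Packaging starts at 11:06 AM − 106 min = 9:20 AM.
Stage 2 ends at 9:20 AM + 416 min = 4:16 PM.
Stage 2 starts at 4:16 PM − 150 min = 1:46 PM.
Packaging starts at 9:20 AM and stage 2 starts at 1:46 PM, so packaging is first.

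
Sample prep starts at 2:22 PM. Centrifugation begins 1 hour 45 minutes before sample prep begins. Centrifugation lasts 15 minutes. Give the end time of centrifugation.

12:52 PM

Centrifugation starts at 2:22 PM − 105 min = 12:37 PM.
Centrifugation ends at 12:37 PM + 15 min = 12:52 PM.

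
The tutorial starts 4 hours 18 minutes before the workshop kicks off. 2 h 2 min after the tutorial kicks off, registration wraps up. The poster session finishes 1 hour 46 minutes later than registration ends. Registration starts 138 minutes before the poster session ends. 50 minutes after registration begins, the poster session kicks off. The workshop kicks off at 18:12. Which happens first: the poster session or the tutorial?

The tutorial starts at 18:12 − 258 min = 13:54.
Registration ends at 13:54 + 122 min = 15:56.
The poster session ends at 15:56 + 106 min = 17:42.
Registration starts at 17:42 − 138 min = 15:24.
The poster session starts at 15:24 + 50 min = 16:14.
The poster session starts at 16:14 and the tutorial starts at 13:54, so the tutorial is first.

the tutorial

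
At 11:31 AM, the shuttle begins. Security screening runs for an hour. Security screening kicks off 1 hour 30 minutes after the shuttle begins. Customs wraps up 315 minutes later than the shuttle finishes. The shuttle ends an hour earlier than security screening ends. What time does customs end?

6:16 PM

Security screening starts at 11:31 AM + 90 min = 1:01 PM.
Security screening ends at 1:01 PM + 60 min = 2:01 PM.
The shuttle ends at 2:01 PM − 60 min = 1:01 PM.
Customs ends at 1:01 PM + 315 min = 6:16 PM.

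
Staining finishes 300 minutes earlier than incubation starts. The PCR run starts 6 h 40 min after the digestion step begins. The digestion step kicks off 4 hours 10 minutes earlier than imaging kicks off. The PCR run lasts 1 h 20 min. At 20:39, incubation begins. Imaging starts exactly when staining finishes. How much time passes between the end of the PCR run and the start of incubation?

1 h 10 min

Staining ends at 20:39 − 300 min = 15:39.
So imaging starts at 15:39.
The digestion step starts at 15:39 − 250 min = 11:29.
The PCR run starts at 11:29 + 400 min = 18:09.
The PCR run ends at 18:09 + 80 min = 19:29.
From 19:29 to 20:39 is 1 h 10 min.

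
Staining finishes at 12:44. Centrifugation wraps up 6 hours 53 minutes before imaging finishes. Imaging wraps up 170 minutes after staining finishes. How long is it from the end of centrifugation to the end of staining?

4 h 3 min

Imaging ends at 12:44 + 170 min = 15:34.
Centrifugation ends at 15:34 − 413 min = 08:41.
From 08:41 to 12:44 is 4 h 3 min.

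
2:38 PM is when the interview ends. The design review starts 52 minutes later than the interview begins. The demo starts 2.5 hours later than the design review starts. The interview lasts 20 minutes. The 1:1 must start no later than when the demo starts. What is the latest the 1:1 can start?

5:40 PM

The interview starts at 2:38 PM − 20 min = 2:18 PM.
The design review starts at 2:18 PM + 52 min = 3:10 PM.
The demo starts at 3:10 PM + 150 min = 5:40 PM.
The 1:1 is bounded by the demo, so the latest it can start is 5:40 PM.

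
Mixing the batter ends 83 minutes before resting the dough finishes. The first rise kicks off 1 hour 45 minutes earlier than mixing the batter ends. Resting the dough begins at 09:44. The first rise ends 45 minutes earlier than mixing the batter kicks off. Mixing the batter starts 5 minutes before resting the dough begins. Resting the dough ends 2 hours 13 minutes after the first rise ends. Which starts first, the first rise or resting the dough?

Mixing the batter starts at 09:44 − 5 min = 09:39.
The first rise ends at 09:39 − 45 min = 08:54.
Resting the dough ends at 08:54 + 133 min = 11:07.
Mixing the batter ends at 11:07 − 83 min = 09:44.
The first rise starts at 09:44 − 105 min = 07:59.
The first rise starts at 07:59 and resting the dough starts at 09:44, so the first rise is first.

the first rise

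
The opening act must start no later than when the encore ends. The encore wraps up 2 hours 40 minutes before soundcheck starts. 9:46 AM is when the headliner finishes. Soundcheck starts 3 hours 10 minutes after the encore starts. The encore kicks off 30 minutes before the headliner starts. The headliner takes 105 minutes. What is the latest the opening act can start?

The headliner starts at 9:46 AM − 105 min = 8:01 AM.
The encore starts at 8:01 AM − 30 min = 7:31 AM.
Soundcheck starts at 7:31 AM + 190 min = 10:41 AM.
The encore ends at 10:41 AM − 160 min = 8:01 AM.
The opening act is bounded by the encore, so the latest it can start is 8:01 AM.

8:01 AM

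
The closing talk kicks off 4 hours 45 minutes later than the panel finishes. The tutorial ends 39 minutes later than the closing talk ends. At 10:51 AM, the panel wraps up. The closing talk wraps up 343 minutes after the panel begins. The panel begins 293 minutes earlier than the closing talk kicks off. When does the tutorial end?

5:05 PM

The closing talk starts at 10:51 AM + 285 min = 3:36 PM.
The panel starts at 3:36 PM − 293 min = 10:43 AM.
The closing talk ends at 10:43 AM + 343 min = 4:26 PM.
The tutorial ends at 4:26 PM + 39 min = 5:05 PM.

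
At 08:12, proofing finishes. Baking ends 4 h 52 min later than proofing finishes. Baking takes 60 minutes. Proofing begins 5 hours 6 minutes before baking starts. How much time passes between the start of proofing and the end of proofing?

Baking ends at 08:12 + 292 min = 13:04.
Baking starts at 13:04 − 60 min = 12:04.
Proofing starts at 12:04 − 306 min = 06:58.
From 06:58 to 08:12 is 74 minutes.

74 minutes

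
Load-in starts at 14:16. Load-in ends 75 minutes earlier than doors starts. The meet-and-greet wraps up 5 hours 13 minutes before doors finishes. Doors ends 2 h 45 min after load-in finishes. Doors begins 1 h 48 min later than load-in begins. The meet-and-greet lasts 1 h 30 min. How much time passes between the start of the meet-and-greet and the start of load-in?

Doors starts at 14:16 + 108 min = 16:04.
Load-in ends at 16:04 − 75 min = 14:49.
Doors ends at 14:49 + 165 min = 17:34.
The meet-and-greet ends at 17:34 − 313 min = 12:21.
The meet-and-greet starts at 12:21 − 90 min = 10:51.
From 10:51 to 14:16 is 3 hours 25 minutes.

3 hours 25 minutes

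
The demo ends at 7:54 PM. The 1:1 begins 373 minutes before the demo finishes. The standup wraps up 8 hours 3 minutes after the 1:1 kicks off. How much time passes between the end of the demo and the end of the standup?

110 minutes

The 1:1 starts at 7:54 PM − 373 min = 1:41 PM.
The standup ends at 1:41 PM + 483 min = 9:44 PM.
From 7:54 PM to 9:44 PM is 110 minutes.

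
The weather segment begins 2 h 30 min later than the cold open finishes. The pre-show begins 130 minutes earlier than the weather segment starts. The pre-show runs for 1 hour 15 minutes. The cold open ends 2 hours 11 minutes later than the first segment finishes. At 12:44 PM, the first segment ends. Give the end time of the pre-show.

The cold open ends at 12:44 PM + 131 min = 2:55 PM.
The weather segment starts at 2:55 PM + 150 min = 5:25 PM.
The pre-show starts at 5:25 PM − 130 min = 3:15 PM.
The pre-show ends at 3:15 PM + 75 min = 4:30 PM.

4:30 PM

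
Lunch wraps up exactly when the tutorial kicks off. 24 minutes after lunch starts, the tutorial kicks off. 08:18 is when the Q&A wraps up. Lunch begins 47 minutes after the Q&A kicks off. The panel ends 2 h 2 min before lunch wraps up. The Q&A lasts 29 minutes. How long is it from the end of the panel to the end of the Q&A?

The Q&A starts at 08:18 − 29 min = 07:49.
Lunch starts at 07:49 + 47 min = 08:36.
The tutorial starts at 08:36 + 24 min = 09:00.
So lunch ends at 09:00.
The panel ends at 09:00 − 122 min = 06:58.
From 06:58 to 08:18 is 1 hour 20 minutes.

1 hour 20 minutes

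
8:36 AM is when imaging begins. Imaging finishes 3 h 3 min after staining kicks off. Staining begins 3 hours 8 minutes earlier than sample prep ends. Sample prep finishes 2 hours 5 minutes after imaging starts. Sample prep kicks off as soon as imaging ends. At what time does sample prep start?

Sample prep ends at 8:36 AM + 125 min = 10:41 AM.
Staining starts at 10:41 AM − 188 min = 7:33 AM.
Imaging ends at 7:33 AM + 183 min = 10:36 AM.
So sample prep starts at 10:36 AM.

10:36 AM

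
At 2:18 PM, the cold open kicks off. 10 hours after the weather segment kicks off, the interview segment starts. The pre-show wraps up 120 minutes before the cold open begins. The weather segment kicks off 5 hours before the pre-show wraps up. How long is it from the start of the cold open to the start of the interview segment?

3 hours

The pre-show ends at 2:18 PM − 120 min = 12:18 PM.
The weather segment starts at 12:18 PM − 300 min = 7:18 AM.
The interview segment starts at 7:18 AM + 600 min = 5:18 PM.
From 2:18 PM to 5:18 PM is 3 hours.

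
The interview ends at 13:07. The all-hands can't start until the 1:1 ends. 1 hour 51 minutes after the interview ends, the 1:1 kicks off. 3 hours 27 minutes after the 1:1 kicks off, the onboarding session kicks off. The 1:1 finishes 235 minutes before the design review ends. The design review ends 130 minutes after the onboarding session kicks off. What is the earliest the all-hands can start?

16:40

The 1:1 starts at 13:07 + 111 min = 14:58.
The onboarding session starts at 14:58 + 207 min = 18:25.
The design review ends at 18:25 + 130 min = 20:35.
The 1:1 ends at 20:35 − 235 min = 16:40.
The all-hands is bounded by the 1:1, so the earliest it can start is 16:40.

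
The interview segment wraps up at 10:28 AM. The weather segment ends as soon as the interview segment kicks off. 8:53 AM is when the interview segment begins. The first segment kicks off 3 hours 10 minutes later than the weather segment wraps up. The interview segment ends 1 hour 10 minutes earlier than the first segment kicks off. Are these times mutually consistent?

No

The weather segment ends at 8:53 AM.
The first segment starts at 8:53 AM + 190 min = 12:03 PM.
The interview segment ends at 12:03 PM − 70 min = 10:53 AM.
But the interview segment is also said to end at 10:28 AM — a 25-minute conflict.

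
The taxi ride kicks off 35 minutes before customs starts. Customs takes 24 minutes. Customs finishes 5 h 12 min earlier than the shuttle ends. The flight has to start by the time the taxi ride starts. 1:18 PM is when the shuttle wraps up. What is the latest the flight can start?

Customs ends at 1:18 PM − 312 min = 8:06 AM.
Customs starts at 8:06 AM − 24 min = 7:42 AM.
The taxi ride starts at 7:42 AM − 35 min = 7:07 AM.
The flight is bounded by the taxi ride, so the latest it can start is 7:07 AM.

7:07 AM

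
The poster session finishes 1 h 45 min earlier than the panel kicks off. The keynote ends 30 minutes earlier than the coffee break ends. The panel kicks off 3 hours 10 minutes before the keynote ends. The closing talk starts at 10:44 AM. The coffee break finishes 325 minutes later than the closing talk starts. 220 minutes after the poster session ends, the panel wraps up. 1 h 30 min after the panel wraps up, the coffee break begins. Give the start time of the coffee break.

3:54 PM

The coffee break ends at 10:44 AM + 325 min = 4:09 PM.
The keynote ends at 4:09 PM − 30 min = 3:39 PM.
The panel starts at 3:39 PM − 190 min = 12:29 PM.
The poster session ends at 12:29 PM − 105 min = 10:44 AM.
The panel ends at 10:44 AM + 220 min = 2:24 PM.
The coffee break starts at 2:24 PM + 90 min = 3:54 PM.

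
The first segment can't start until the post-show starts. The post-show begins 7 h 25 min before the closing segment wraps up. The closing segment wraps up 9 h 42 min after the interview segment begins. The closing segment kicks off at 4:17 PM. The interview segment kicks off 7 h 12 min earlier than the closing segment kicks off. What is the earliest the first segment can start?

11:22 AM

The interview segment starts at 4:17 PM − 432 min = 9:05 AM.
The closing segment ends at 9:05 AM + 582 min = 6:47 PM.
The post-show starts at 6:47 PM − 445 min = 11:22 AM.
The first segment is bounded by the post-show, so the earliest it can start is 11:22 AM.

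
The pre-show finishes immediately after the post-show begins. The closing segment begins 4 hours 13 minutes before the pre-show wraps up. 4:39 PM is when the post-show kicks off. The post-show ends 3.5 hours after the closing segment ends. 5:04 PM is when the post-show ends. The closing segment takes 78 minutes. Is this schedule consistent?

The pre-show ends at 4:39 PM.
The closing segment starts at 4:39 PM − 253 min = 12:26 PM.
The closing segment ends at 12:26 PM + 78 min = 1:44 PM.
The post-show ends at 1:44 PM + 210 min = 5:14 PM.
But the post-show is also said to end at 5:04 PM — a 10-minute conflict.

No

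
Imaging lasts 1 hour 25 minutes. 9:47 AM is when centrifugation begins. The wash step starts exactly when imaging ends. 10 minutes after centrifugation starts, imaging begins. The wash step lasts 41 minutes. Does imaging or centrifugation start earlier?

Imaging starts at 9:47 AM + 10 min = 9:57 AM.
Imaging starts at 9:57 AM and centrifugation starts at 9:47 AM, so centrifugation is first.

centrifugation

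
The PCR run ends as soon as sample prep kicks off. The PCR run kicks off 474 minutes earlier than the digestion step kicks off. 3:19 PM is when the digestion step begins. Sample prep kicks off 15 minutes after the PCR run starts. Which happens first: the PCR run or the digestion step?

The PCR run starts at 3:19 PM − 474 min = 7:25 AM.
The PCR run starts at 7:25 AM and the digestion step starts at 3:19 PM, so the PCR run is first.

the PCR run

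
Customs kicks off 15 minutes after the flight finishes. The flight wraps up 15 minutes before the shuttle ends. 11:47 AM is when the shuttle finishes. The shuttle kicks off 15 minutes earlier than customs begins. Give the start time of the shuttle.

The flight ends at 11:47 AM − 15 min = 11:32 AM.
Customs starts at 11:32 AM + 15 min = 11:47 AM.
The shuttle starts at 11:47 AM − 15 min = 11:32 AM.

11:32 AM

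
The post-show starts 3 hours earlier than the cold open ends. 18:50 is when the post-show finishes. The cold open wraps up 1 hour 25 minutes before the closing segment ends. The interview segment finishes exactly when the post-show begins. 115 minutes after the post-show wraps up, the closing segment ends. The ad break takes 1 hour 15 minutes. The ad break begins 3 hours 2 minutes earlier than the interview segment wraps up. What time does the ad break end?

14:33

The closing segment ends at 18:50 + 115 min = 20:45.
The cold open ends at 20:45 − 85 min = 19:20.
The post-show starts at 19:20 − 180 min = 16:20.
So the interview segment ends at 16:20.
The ad break starts at 16:20 − 182 min = 13:18.
The ad break ends at 13:18 + 75 min = 14:33.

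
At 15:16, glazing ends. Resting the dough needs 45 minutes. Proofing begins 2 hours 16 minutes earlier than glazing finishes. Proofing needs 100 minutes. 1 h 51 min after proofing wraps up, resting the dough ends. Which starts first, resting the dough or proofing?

Proofing starts at 15:16 − 136 min = 13:00.
Proofing ends at 13:00 + 100 min = 14:40.
Resting the dough ends at 14:40 + 111 min = 16:31.
Resting the dough starts at 16:31 − 45 min = 15:46.
Resting the dough starts at 15:46 and proofing starts at 13:00, so proofing is first.

proofing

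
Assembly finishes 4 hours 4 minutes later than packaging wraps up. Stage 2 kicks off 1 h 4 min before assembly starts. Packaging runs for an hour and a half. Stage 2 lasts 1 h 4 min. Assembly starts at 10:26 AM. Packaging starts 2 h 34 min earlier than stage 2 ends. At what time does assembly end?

1:26 PM

Stage 2 starts at 10:26 AM − 64 min = 9:22 AM.
Stage 2 ends at 9:22 AM + 64 min = 10:26 AM.
Packaging starts at 10:26 AM − 154 min = 7:52 AM.
Packaging ends at 7:52 AM + 90 min = 9:22 AM.
Assembly ends at 9:22 AM + 244 min = 1:26 PM.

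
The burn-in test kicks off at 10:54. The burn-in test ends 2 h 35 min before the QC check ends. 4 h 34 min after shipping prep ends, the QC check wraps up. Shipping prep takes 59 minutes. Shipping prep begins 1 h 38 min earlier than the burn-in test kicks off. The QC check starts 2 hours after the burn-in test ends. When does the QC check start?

Shipping prep starts at 10:54 − 98 min = 09:16.
Shipping prep ends at 09:16 + 59 min = 10:15.
The QC check ends at 10:15 + 274 min = 14:49.
The burn-in test ends at 14:49 − 155 min = 12:14.
The QC check starts at 12:14 + 120 min = 14:14.

14:14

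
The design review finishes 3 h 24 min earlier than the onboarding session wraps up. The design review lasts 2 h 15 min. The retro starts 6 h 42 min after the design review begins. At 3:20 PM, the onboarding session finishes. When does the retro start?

The design review ends at 3:20 PM − 204 min = 11:56 AM.
The design review starts at 11:56 AM − 135 min = 9:41 AM.
The retro starts at 9:41 AM + 402 min = 4:23 PM.

4:23 PM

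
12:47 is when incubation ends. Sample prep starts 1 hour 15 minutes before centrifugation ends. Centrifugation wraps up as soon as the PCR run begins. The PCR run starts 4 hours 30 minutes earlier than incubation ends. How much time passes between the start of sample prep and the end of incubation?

345 minutes

The PCR run starts at 12:47 − 270 min = 08:17.
So centrifugation ends at 08:17.
Sample prep starts at 08:17 − 75 min = 07:02.
From 07:02 to 12:47 is 345 minutes.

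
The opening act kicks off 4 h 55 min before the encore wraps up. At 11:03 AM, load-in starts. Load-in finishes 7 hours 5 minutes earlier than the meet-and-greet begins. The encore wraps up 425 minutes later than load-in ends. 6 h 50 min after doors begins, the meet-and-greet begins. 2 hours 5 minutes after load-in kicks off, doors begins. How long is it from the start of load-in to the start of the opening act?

Doors starts at 11:03 AM + 125 min = 1:08 PM.
The meet-and-greet starts at 1:08 PM + 410 min = 7:58 PM.
Load-in ends at 7:58 PM − 425 min = 12:53 PM.
The encore ends at 12:53 PM + 425 min = 7:58 PM.
The opening act starts at 7:58 PM − 295 min = 3:03 PM.
From 11:03 AM to 3:03 PM is 240 minutes.

240 minutes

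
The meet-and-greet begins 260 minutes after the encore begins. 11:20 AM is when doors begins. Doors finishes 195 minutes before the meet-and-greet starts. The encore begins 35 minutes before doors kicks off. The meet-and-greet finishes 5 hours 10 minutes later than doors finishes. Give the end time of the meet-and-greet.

The encore starts at 11:20 AM − 35 min = 10:45 AM.
The meet-and-greet starts at 10:45 AM + 260 min = 3:05 PM.
Doors ends at 3:05 PM − 195 min = 11:50 AM.
The meet-and-greet ends at 11:50 AM + 310 min = 5:00 PM.

5:00 PM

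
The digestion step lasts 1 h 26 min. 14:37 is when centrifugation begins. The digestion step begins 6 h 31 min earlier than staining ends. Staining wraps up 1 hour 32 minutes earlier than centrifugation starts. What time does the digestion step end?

08:00

Staining ends at 14:37 − 92 min = 13:05.
The digestion step starts at 13:05 − 391 min = 06:34.
The digestion step ends at 06:34 + 86 min = 08:00.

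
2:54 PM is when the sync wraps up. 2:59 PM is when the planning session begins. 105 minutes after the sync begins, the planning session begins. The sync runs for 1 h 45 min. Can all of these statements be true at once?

No

The sync starts at 2:54 PM − 105 min = 1:09 PM.
The planning session starts at 1:09 PM + 105 min = 2:54 PM.
But the planning session is also said to start at 2:59 PM — a 5-minute conflict.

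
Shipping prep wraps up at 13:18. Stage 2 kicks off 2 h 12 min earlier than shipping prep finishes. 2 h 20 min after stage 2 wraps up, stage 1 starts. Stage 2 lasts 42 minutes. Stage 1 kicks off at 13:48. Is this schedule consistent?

Stage 2 starts at 13:18 − 132 min = 11:06.
Stage 2 ends at 11:06 + 42 min = 11:48.
Stage 1 starts at 11:48 + 140 min = 14:08.
But stage 1 is also said to start at 13:48 — a 20-minute conflict.

No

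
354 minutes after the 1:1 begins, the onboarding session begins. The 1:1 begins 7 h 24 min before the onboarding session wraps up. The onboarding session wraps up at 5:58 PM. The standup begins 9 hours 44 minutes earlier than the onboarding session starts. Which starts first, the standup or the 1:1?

The 1:1 starts at 5:58 PM − 444 min = 10:34 AM.
The onboarding session starts at 10:34 AM + 354 min = 4:28 PM.
The standup starts at 4:28 PM − 584 min = 6:44 AM.
The standup starts at 6:44 AM and the 1:1 starts at 10:34 AM, so the standup is first.

the standup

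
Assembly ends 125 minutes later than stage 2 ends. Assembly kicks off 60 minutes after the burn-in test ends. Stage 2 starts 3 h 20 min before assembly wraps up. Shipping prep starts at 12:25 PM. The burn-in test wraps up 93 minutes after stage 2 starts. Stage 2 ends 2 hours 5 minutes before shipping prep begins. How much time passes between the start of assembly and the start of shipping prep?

47 minutes

Stage 2 ends at 12:25 PM − 125 min = 10:20 AM.
Assembly ends at 10:20 AM + 125 min = 12:25 PM.
Stage 2 starts at 12:25 PM − 200 min = 9:05 AM.
The burn-in test ends at 9:05 AM + 93 min = 10:38 AM.
Assembly starts at 10:38 AM + 60 min = 11:38 AM.
From 11:38 AM to 12:25 PM is 47 minutes.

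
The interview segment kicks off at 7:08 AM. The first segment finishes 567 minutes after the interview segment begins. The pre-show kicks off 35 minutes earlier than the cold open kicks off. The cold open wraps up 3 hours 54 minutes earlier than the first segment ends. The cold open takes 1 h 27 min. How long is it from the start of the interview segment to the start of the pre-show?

The first segment ends at 7:08 AM + 567 min = 4:35 PM.
The cold open ends at 4:35 PM − 234 min = 12:41 PM.
The cold open starts at 12:41 PM − 87 min = 11:14 AM.
The pre-show starts at 11:14 AM − 35 min = 10:39 AM.
From 7:08 AM to 10:39 AM is 3 hours 31 minutes.

3 hours 31 minutes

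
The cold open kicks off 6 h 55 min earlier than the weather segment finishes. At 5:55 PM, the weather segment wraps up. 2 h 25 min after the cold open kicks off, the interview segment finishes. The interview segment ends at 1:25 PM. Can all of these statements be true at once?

Yes

The cold open starts at 5:55 PM − 415 min = 11:00 AM.
The interview segment ends at 11:00 AM + 145 min = 1:25 PM.
That matches the stated 1:25 PM, so the schedule is consistent.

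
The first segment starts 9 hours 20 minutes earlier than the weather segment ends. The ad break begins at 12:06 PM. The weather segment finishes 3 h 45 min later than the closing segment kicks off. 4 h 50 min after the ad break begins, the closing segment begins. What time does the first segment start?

11:21 AM

The closing segment starts at 12:06 PM + 290 min = 4:56 PM.
The weather segment ends at 4:56 PM + 225 min = 8:41 PM.
The first segment starts at 8:41 PM − 560 min = 11:21 AM.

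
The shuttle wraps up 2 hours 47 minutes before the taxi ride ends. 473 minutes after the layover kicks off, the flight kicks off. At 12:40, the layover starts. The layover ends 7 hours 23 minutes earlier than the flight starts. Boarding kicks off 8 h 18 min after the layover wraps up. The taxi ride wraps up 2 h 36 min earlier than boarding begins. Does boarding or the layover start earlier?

the layover

The flight starts at 12:40 + 473 min = 20:33.
The layover ends at 20:33 − 443 min = 13:10.
Boarding starts at 13:10 + 498 min = 21:28.
Boarding starts at 21:28 and the layover starts at 12:40, so the layover is first.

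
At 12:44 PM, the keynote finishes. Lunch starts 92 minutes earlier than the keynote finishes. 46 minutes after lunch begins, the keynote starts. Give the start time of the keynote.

11:58 AM

Lunch starts at 12:44 PM − 92 min = 11:12 AM.
The keynote starts at 11:12 AM + 46 min = 11:58 AM.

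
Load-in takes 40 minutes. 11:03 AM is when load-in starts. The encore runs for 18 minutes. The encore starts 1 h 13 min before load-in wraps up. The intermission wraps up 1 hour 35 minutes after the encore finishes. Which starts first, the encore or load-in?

Load-in ends at 11:03 AM + 40 min = 11:43 AM.
The encore starts at 11:43 AM − 73 min = 10:30 AM.
The encore starts at 10:30 AM and load-in starts at 11:03 AM, so the encore is first.

the encore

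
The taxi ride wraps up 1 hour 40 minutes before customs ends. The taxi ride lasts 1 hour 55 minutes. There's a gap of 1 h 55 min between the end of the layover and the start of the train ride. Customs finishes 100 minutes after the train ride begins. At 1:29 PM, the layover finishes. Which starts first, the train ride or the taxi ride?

The train ride starts at 1:29 PM + 115 min = 3:24 PM.
Customs ends at 3:24 PM + 100 min = 5:04 PM.
The taxi ride ends at 5:04 PM − 100 min = 3:24 PM.
The taxi ride starts at 3:24 PM − 115 min = 1:29 PM.
The train ride starts at 3:24 PM and the taxi ride starts at 1:29 PM, so the taxi ride is first.

the taxi ride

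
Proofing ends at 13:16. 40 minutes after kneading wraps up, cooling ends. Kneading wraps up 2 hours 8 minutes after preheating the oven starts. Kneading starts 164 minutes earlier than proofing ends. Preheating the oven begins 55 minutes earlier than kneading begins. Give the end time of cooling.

12:25

Kneading starts at 13:16 − 164 min = 10:32.
Preheating the oven starts at 10:32 − 55 min = 09:37.
Kneading ends at 09:37 + 128 min = 11:45.
Cooling ends at 11:45 + 40 min = 12:25.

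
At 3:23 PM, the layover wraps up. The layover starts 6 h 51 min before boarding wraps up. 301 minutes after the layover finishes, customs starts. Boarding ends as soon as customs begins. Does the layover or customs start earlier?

Customs starts at 3:23 PM + 301 min = 8:24 PM.
So boarding ends at 8:24 PM.
The layover starts at 8:24 PM − 411 min = 1:33 PM.
The layover starts at 1:33 PM and customs starts at 8:24 PM, so the layover is first.

the layover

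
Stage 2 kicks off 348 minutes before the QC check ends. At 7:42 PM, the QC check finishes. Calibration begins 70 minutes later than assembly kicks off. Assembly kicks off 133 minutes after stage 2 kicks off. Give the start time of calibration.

Stage 2 starts at 7:42 PM − 348 min = 1:54 PM.
Assembly starts at 1:54 PM + 133 min = 4:07 PM.
Calibration starts at 4:07 PM + 70 min = 5:17 PM.

5:17 PM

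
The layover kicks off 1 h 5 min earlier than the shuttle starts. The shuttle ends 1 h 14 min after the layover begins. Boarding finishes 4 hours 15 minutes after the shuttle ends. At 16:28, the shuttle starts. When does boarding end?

20:52

The layover starts at 16:28 − 65 min = 15:23.
The shuttle ends at 15:23 + 74 min = 16:37.
Boarding ends at 16:37 + 255 min = 20:52.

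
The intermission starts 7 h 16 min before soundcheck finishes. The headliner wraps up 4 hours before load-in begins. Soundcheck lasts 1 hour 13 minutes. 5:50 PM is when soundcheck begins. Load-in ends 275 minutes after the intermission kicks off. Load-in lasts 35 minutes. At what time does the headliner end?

Soundcheck ends at 5:50 PM + 73 min = 7:03 PM.
The intermission starts at 7:03 PM − 436 min = 11:47 AM.
Load-in ends at 11:47 AM + 275 min = 4:22 PM.
Load-in starts at 4:22 PM − 35 min = 3:47 PM.
The headliner ends at 3:47 PM − 240 min = 11:47 AM.

11:47 AM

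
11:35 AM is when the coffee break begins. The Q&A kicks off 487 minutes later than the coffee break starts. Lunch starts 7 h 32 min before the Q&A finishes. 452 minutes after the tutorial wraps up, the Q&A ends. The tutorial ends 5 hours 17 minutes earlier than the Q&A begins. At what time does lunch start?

2:25 PM

The Q&A starts at 11:35 AM + 487 min = 7:42 PM.
The tutorial ends at 7:42 PM − 317 min = 2:25 PM.
The Q&A ends at 2:25 PM + 452 min = 9:57 PM.
Lunch starts at 9:57 PM − 452 min = 2:25 PM.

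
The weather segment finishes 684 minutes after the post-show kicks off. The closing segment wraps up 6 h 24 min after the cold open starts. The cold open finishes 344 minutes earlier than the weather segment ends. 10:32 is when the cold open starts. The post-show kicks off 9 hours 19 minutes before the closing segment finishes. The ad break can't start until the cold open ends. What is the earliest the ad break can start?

13:17

The closing segment ends at 10:32 + 384 min = 16:56.
The post-show starts at 16:56 − 559 min = 07:37.
The weather segment ends at 07:37 + 684 min = 19:01.
The cold open ends at 19:01 − 344 min = 13:17.
The ad break is bounded by the cold open, so the earliest it can start is 13:17.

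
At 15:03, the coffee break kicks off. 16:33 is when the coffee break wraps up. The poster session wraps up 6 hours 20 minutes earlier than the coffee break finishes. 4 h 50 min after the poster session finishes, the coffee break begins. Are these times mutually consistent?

The poster session ends at 16:33 − 380 min = 10:13.
The coffee break starts at 10:13 + 290 min = 15:03.
That matches the stated 15:03, so the schedule is consistent.

Yes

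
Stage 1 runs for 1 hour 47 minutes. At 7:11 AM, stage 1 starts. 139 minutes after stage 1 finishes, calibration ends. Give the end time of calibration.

Stage 1 ends at 7:11 AM + 107 min = 8:58 AM.
Calibration ends at 8:58 AM + 139 min = 11:17 AM.

11:17 AM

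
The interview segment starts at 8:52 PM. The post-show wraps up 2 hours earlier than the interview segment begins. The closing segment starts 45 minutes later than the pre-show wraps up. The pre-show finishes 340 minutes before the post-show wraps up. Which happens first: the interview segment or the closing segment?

the closing segment

The post-show ends at 8:52 PM − 120 min = 6:52 PM.
The pre-show ends at 6:52 PM − 340 min = 1:12 PM.
The closing segment starts at 1:12 PM + 45 min = 1:57 PM.
The interview segment starts at 8:52 PM and the closing segment starts at 1:57 PM, so the closing segment is first.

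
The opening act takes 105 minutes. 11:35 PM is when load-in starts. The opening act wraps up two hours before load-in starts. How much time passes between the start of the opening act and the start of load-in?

The opening act ends at 11:35 PM − 120 min = 9:35 PM.
The opening act starts at 9:35 PM − 105 min = 7:50 PM.
From 7:50 PM to 11:35 PM is 225 minutes.

225 minutes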